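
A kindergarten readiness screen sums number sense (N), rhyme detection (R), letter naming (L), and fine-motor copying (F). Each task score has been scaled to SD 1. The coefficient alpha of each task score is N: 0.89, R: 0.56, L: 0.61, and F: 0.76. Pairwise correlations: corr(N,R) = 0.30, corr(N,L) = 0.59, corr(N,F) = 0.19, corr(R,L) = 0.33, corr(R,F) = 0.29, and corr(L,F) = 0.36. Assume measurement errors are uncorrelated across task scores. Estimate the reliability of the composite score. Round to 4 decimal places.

0.8547

Var(N+R+L+F) = 4 + 2·[0.30 + 0.59 + 0.19 + 0.33 + 0.29 + 0.36] = 4 + 4.12 = 8.12.
With uncorrelated errors the cross-covariances are all true-score covariance, so they carry over unchanged; only the diagonal terms shrink to ρᵢσᵢ².
True-score variance = [0.89 + 0.56 + 0.61 + 0.76] + 4.12 = 2.82 + 4.12 = 6.94.
Reliability = 6.94 / 8.12 = 0.8547.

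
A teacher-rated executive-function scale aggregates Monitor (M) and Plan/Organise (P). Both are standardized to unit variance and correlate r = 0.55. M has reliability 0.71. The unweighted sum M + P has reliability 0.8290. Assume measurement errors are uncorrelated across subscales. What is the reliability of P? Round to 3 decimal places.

Var(M+P) = 2 + 2·0.55 = 3.100.
True-score variance = ρ_M + ρ_P + 2·0.55, so 0.8290 = (0.71 + ρ_P + 1.10) / 3.100.
ρ_P = 0.8290·3.100 − 0.71 − 1.10 = 0.760.

0.760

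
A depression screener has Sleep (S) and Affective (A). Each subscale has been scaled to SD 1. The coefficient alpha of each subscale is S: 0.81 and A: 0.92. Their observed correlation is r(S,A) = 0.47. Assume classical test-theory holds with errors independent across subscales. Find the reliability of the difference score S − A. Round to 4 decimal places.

Var(S−A) = 1 + 1 − 2·0.47 = 2 − 0.94 = 1.06.
Under uncorrelated errors the observed covariances equal the true-score covariances, so only the own-variance terms attenuate.
True-score variance = [0.81 + 0.92] − 0.94 = 1.73 − 0.94 = 0.79.
Reliability = 0.79 / 1.06 = 0.7453.

0.7453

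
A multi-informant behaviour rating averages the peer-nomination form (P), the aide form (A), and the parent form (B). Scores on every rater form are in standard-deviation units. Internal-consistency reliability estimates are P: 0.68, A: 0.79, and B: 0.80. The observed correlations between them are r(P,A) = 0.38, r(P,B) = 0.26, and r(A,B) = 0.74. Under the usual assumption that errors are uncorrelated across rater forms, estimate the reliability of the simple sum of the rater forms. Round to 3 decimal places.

0.873

Var(P+A+B) = 3 + 2·[0.38 + 0.26 + 0.74] = 3 + 2.76 = 5.76.
Because errors are independent across components, Cov(Tᵢ,Tⱼ) = Cov(Xᵢ,Xⱼ); the off-diagonal part of the true-score variance is the same as above.
True-score variance = [0.68 + 0.79 + 0.80] + 2.76 = 2.27 + 2.76 = 5.03.
Reliability = 5.03 / 5.76 = 0.873.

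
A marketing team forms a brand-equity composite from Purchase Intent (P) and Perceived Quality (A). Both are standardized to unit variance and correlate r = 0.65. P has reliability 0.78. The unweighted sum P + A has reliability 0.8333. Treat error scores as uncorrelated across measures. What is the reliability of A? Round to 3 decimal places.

Var(P+A) = 2 + 2·0.65 = 3.300.
True-score variance = ρ_P + ρ_A + 2·0.65, so 0.8333 = (0.78 + ρ_A + 1.30) / 3.300.
ρ_A = 0.8333·3.300 − 0.78 − 1.30 = 0.670.

0.670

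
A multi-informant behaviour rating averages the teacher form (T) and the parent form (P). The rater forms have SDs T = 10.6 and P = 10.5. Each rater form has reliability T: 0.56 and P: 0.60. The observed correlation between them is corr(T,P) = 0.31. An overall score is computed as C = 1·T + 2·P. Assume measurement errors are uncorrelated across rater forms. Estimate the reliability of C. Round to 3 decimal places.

0.673

Var(C) = 10.6² + 2²·10.5² + 2·[2·10.6·10.5·0.31] = 553.36 + 138.012 = 691.372.
Because errors are independent across components, Cov(Tᵢ,Tⱼ) = Cov(Xᵢ,Xⱼ); the off-diagonal part of the true-score variance is the same as above.
True-score variance = [10.6²·0.56 + 2²·10.5²·0.60] + 138.012 = 327.522 + 138.012 = 465.534.
Reliability = 465.534 / 691.372 = 0.673.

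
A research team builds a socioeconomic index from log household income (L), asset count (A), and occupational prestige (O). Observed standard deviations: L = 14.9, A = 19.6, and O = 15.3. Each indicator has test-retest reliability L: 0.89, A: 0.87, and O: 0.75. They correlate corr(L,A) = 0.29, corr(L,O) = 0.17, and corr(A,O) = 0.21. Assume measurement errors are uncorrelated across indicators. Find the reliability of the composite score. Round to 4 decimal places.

Var(L+A+O) = 14.9² + 19.6² + 15.3² + 2·[14.9·19.6·0.29 + 14.9·15.3·0.17 + 19.6·15.3·0.21] = 840.26 + 372.843 = 1213.1.
Under uncorrelated errors the observed covariances equal the true-score covariances, so only the own-variance terms attenuate.
True-score variance = [14.9²·0.89 + 19.6²·0.87 + 15.3²·0.75] + 372.843 = 707.376 + 372.843 = 1080.22.
Reliability = 1080.22 / 1213.1 = 0.8905.

0.8905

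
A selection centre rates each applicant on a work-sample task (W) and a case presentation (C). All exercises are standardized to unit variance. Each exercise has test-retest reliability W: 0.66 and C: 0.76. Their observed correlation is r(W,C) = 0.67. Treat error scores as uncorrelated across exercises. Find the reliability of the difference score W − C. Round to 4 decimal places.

0.1212

Var(W−C) = 1 + 1 − 2·0.67 = 2 − 1.34 = 0.66.
Because errors are independent across components, Cov(Tᵢ,Tⱼ) = Cov(Xᵢ,Xⱼ); the off-diagonal part of the true-score variance is the same as above.
True-score variance = [0.66 + 0.76] − 1.34 = 1.42 − 1.34 = 0.08.
Reliability = 0.08 / 0.66 = 0.1212.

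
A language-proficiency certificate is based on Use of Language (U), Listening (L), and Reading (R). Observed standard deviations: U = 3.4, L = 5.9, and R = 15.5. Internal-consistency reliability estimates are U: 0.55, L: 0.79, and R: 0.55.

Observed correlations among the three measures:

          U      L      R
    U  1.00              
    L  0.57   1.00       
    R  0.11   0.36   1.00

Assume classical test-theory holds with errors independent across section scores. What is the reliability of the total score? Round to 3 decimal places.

Var(U+L+R) = 3.4² + 5.9² + 15.5² + 2·[3.4·5.9·0.57 + 3.4·15.5·0.11 + 5.9·15.5·0.36] = 286.62 + 100.306 = 386.926.
Under uncorrelated errors the observed covariances equal the true-score covariances, so only the own-variance terms attenuate.
True-score variance = [3.4²·0.55 + 5.9²·0.79 + 15.5²·0.55] + 100.306 = 165.995 + 100.306 = 266.302.
Reliability = 266.302 / 386.926 = 0.688.

0.688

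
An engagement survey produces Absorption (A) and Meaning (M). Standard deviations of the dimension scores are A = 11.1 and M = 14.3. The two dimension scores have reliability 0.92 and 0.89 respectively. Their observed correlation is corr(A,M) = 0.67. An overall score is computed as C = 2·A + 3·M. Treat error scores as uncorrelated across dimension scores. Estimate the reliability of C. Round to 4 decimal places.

0.9330

Var(C) = 2²·11.1² + 3²·14.3² + 2·[6·11.1·14.3·0.67] = 2333.25 + 1276.19 = 3609.44.
Under uncorrelated errors the observed covariances equal the true-score covariances, so only the own-variance terms attenuate.
True-score variance = [2²·11.1²·0.92 + 3²·14.3²·0.89] + 1276.19 = 2091.38 + 1276.19 = 3367.57.
Reliability = 3367.57 / 3609.44 = 0.9330.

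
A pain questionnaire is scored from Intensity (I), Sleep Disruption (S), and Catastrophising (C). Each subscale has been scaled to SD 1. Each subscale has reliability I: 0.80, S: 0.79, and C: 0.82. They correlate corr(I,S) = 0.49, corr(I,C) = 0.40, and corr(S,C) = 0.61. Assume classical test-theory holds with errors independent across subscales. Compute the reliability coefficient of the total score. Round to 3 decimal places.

0.902

Var(I+S+C) = 3 + 2·[0.49 + 0.40 + 0.61] = 3 + 3 = 6.
Because errors are independent across components, Cov(Tᵢ,Tⱼ) = Cov(Xᵢ,Xⱼ); the off-diagonal part of the true-score variance is the same as above.
True-score variance = [0.80 + 0.79 + 0.82] + 3 = 2.41 + 3 = 5.41.
Reliability = 5.41 / 6 = 0.902.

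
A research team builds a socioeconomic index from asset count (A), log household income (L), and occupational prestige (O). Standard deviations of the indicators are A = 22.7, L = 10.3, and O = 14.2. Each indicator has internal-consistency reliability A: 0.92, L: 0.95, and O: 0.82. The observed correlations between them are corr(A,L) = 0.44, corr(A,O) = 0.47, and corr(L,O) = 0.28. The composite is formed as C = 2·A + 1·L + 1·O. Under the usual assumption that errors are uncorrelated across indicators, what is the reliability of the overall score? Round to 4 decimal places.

Var(C) = 2²·22.7² + 10.3² + 14.2² + 2·[2·22.7·10.3·0.44 + 2·22.7·14.2·0.47 + 10.3·14.2·0.28] = 2368.89 + 1099.41 = 3468.3.
Under uncorrelated errors the observed covariances equal the true-score covariances, so only the own-variance terms attenuate.
True-score variance = [2²·22.7²·0.92 + 10.3²·0.95 + 14.2²·0.82] + 1099.41 = 2162.4 + 1099.41 = 3261.81.
Reliability = 3261.81 / 3468.3 = 0.9405.

0.9405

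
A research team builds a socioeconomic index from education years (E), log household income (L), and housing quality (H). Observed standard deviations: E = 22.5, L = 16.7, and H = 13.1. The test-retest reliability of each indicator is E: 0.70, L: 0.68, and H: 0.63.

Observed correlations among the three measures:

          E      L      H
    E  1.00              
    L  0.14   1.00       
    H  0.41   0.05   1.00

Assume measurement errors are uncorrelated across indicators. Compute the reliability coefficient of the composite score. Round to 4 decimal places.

Var(E+L+H) = 22.5² + 16.7² + 13.1² + 2·[22.5·16.7·0.14 + 22.5·13.1·0.41 + 16.7·13.1·0.05] = 956.75 + 368.782 = 1325.53.
Under uncorrelated errors the observed covariances equal the true-score covariances, so only the own-variance terms attenuate.
True-score variance = [22.5²·0.70 + 16.7²·0.68 + 13.1²·0.63] + 368.782 = 652.135 + 368.782 = 1020.92.
Reliability = 1020.92 / 1325.53 = 0.7702.

0.7702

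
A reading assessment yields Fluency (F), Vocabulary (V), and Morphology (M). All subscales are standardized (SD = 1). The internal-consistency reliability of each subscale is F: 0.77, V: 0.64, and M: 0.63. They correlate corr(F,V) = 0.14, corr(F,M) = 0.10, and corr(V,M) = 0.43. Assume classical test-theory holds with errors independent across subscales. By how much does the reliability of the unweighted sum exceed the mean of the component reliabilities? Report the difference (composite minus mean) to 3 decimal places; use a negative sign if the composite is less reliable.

Var(sum) = 3 + 1.34 = 4.34; true-score variance = 2.04 + 1.34 = 3.38; composite reliability = 0.7788.
Mean component reliability = 0.6800.
Difference = 0.7788 − 0.6800 = 0.099.

0.099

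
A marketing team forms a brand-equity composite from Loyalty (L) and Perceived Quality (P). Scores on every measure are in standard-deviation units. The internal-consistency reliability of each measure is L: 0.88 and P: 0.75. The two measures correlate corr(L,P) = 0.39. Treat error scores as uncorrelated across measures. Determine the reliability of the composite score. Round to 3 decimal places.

0.867

Var(L+P) = 2 + 2·[0.39] = 2 + 0.78 = 2.78.
Under uncorrelated errors the observed covariances equal the true-score covariances, so only the own-variance terms attenuate.
True-score variance = [0.88 + 0.75] + 0.78 = 1.63 + 0.78 = 2.41.
Reliability = 2.41 / 2.78 = 0.867.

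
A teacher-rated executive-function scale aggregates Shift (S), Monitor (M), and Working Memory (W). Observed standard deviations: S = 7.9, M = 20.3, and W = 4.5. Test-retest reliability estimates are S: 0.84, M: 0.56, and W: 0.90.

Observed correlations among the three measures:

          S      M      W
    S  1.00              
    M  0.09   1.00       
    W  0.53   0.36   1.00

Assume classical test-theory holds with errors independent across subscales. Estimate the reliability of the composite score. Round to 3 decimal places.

Var(S+M+W) = 7.9² + 20.3² + 4.5² + 2·[7.9·20.3·0.09 + 7.9·4.5·0.53 + 20.3·4.5·0.36] = 494.75 + 132.322 = 627.072.
With uncorrelated errors the cross-covariances are all true-score covariance, so they carry over unchanged; only the diagonal terms shrink to ρᵢσᵢ².
True-score variance = [7.9²·0.84 + 20.3²·0.56 + 4.5²·0.90] + 132.322 = 301.42 + 132.322 = 433.741.
Reliability = 433.741 / 627.072 = 0.692.

0.692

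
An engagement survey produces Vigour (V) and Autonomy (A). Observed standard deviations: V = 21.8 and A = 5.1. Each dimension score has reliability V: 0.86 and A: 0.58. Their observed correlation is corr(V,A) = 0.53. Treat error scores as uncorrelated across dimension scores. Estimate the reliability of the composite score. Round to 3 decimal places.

0.875

Var(V+A) = 21.8² + 5.1² + 2·[21.8·5.1·0.53] = 501.25 + 117.851 = 619.101.
Because errors are independent across components, Cov(Tᵢ,Tⱼ) = Cov(Xᵢ,Xⱼ); the off-diagonal part of the true-score variance is the same as above.
True-score variance = [21.8²·0.86 + 5.1²·0.58] + 117.851 = 423.792 + 117.851 = 541.643.
Reliability = 541.643 / 619.101 = 0.875.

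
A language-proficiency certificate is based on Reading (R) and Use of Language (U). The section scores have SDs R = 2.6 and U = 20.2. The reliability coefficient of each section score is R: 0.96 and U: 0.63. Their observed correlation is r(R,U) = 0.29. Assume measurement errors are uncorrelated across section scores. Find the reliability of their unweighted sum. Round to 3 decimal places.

0.660

Var(R+U) = 2.6² + 20.2² + 2·[2.6·20.2·0.29] = 414.8 + 30.4616 = 445.262.
Because errors are independent across components, Cov(Tᵢ,Tⱼ) = Cov(Xᵢ,Xⱼ); the off-diagonal part of the true-score variance is the same as above.
True-score variance = [2.6²·0.96 + 20.2²·0.63] + 30.4616 = 263.555 + 30.4616 = 294.016.
Reliability = 294.016 / 445.262 = 0.660.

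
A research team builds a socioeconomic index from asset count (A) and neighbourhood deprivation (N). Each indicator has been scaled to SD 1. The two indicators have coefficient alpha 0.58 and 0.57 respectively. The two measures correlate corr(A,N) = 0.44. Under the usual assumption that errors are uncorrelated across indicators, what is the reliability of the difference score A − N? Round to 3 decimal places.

0.241

Var(A−N) = 1 + 1 − 2·0.44 = 2 − 0.88 = 1.12.
With uncorrelated errors the cross-covariances are all true-score covariance, so they carry over unchanged; only the diagonal terms shrink to ρᵢσᵢ².
True-score variance = [0.58 + 0.57] − 0.88 = 1.15 − 0.88 = 0.27.
Reliability = 0.27 / 1.12 = 0.241.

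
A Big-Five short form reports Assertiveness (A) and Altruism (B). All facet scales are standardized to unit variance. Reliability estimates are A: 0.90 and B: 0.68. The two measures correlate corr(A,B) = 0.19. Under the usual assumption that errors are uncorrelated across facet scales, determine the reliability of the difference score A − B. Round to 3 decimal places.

Var(A−B) = 1 + 1 − 2·0.19 = 2 − 0.38 = 1.62.
Under uncorrelated errors the observed covariances equal the true-score covariances, so only the own-variance terms attenuate.
True-score variance = [0.90 + 0.68] − 0.38 = 1.58 − 0.38 = 1.2.
Reliability = 1.2 / 1.62 = 0.741.

0.741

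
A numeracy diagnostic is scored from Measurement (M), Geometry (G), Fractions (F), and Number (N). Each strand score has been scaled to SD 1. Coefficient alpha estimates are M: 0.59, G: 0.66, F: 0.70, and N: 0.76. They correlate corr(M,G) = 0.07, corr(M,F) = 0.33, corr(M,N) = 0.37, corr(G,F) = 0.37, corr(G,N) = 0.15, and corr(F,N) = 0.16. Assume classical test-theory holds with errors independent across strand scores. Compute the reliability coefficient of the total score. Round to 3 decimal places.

0.813

Var(M+G+F+N) = 4 + 2·[0.07 + 0.33 + 0.37 + 0.37 + 0.15 + 0.16] = 4 + 2.9 = 6.9.
Under uncorrelated errors the observed covariances equal the true-score covariances, so only the own-variance terms attenuate.
True-score variance = [0.59 + 0.66 + 0.70 + 0.76] + 2.9 = 2.71 + 2.9 = 5.61.
Reliability = 5.61 / 6.9 = 0.813.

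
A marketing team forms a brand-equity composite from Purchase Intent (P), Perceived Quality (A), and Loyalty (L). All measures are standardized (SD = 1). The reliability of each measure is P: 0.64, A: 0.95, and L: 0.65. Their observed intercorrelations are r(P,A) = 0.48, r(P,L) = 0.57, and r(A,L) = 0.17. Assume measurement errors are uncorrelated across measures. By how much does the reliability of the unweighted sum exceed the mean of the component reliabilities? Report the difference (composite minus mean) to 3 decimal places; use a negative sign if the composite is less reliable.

Var(sum) = 3 + 2.44 = 5.44; true-score variance = 2.24 + 2.44 = 4.68; composite reliability = 0.8603.
Mean component reliability = 0.7467.
Difference = 0.8603 − 0.7467 = 0.114.

0.114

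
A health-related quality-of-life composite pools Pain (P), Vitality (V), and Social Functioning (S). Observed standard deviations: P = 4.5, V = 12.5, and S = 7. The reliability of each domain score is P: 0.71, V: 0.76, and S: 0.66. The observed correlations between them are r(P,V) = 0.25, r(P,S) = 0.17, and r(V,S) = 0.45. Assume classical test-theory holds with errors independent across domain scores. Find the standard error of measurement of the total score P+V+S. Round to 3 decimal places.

7.748

Var(total) = 225.5 + 117.585 = 343.085.
True-score variance = 165.468 + 117.585 = 283.053, so reliability = 0.8250.
Error variance = 343.085 − 283.053 = 60.0325; SEM = √60.0325 = 7.748.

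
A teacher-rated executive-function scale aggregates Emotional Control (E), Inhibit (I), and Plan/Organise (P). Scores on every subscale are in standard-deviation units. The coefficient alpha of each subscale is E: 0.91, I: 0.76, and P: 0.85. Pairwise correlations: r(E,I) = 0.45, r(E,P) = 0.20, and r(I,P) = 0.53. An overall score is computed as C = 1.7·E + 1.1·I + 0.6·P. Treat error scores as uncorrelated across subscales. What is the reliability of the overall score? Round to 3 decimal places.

Var(C) = 1.7² + 1.1² + 0.6² + 2·[1.87·0.45 + 1.02·0.20 + 0.66·0.53] = 4.46 + 2.7906 = 7.2506.
Because errors are independent across components, Cov(Tᵢ,Tⱼ) = Cov(Xᵢ,Xⱼ); the off-diagonal part of the true-score variance is the same as above.
True-score variance = [1.7²·0.91 + 1.1²·0.76 + 0.6²·0.85] + 2.7906 = 3.8555 + 2.7906 = 6.6461.
Reliability = 6.6461 / 7.2506 = 0.917.

0.917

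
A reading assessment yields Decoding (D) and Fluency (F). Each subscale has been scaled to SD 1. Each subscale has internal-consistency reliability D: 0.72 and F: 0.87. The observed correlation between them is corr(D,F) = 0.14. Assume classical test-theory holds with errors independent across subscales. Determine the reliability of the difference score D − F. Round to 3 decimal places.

Var(D−F) = 1 + 1 − 2·0.14 = 2 − 0.28 = 1.72.
Because errors are independent across components, Cov(Tᵢ,Tⱼ) = Cov(Xᵢ,Xⱼ); the off-diagonal part of the true-score variance is the same as above.
True-score variance = [0.72 + 0.87] − 0.28 = 1.59 − 0.28 = 1.31.
Reliability = 1.31 / 1.72 = 0.762.

0.762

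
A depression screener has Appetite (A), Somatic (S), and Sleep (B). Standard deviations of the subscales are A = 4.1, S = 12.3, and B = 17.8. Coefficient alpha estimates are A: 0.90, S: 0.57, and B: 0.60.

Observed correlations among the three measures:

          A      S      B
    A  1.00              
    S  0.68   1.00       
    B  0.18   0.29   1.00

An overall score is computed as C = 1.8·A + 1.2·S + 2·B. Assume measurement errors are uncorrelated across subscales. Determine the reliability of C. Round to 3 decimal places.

Var(C) = 1.8²·4.1² + 1.2²·12.3² + 2²·17.8² + 2·[2.16·4.1·12.3·0.68 + 3.6·4.1·17.8·0.18 + 2.4·12.3·17.8·0.29] = 1539.68 + 547.49 = 2087.17.
With uncorrelated errors the cross-covariances are all true-score covariance, so they carry over unchanged; only the diagonal terms shrink to ρᵢσᵢ².
True-score variance = [1.8²·4.1²·0.90 + 1.2²·12.3²·0.57 + 2²·17.8²·0.60] + 547.49 = 933.613 + 547.49 = 1481.1.
Reliability = 1481.1 / 2087.17 = 0.710.

0.710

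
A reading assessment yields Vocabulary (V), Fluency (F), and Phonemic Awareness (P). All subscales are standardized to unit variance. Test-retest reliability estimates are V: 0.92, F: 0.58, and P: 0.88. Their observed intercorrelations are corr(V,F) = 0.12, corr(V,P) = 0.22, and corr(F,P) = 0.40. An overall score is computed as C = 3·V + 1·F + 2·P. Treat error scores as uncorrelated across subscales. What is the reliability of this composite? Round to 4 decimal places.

0.9146

Var(C) = 3² + 1 + 2² + 2·[3·0.12 + 6·0.22 + 2·0.40] = 14 + 4.96 = 18.96.
With uncorrelated errors the cross-covariances are all true-score covariance, so they carry over unchanged; only the diagonal terms shrink to ρᵢσᵢ².
True-score variance = [3²·0.92 + 0.58 + 2²·0.88] + 4.96 = 12.38 + 4.96 = 17.34.
Reliability = 17.34 / 18.96 = 0.9146.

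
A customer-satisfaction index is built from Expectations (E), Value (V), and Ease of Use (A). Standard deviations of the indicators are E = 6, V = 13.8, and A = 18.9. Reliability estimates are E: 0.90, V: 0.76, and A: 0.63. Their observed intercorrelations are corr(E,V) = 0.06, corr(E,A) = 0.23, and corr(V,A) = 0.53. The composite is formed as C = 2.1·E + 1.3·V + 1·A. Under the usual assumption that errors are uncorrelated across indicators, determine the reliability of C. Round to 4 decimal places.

Var(C) = 2.1²·6² + 1.3²·13.8² + 18.9² + 2·[2.73·6·13.8·0.06 + 2.1·6·18.9·0.23 + 1.3·13.8·18.9·0.53] = 837.814 + 496.08 = 1333.89.
Because errors are independent across components, Cov(Tᵢ,Tⱼ) = Cov(Xᵢ,Xⱼ); the off-diagonal part of the true-score variance is the same as above.
True-score variance = [2.1²·6²·0.90 + 1.3²·13.8²·0.76 + 18.9²·0.63] + 496.08 = 612.527 + 496.08 = 1108.61.
Reliability = 1108.61 / 1333.89 = 0.8311.

0.8311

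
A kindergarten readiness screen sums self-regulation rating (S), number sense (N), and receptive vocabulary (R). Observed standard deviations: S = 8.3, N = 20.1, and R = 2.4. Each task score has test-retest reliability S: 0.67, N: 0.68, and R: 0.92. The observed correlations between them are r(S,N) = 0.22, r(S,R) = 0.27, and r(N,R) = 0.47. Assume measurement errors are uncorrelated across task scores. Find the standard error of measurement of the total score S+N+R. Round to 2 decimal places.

12.35

Var(total) = 478.66 + 129.508 = 608.168.
True-score variance = 326.182 + 129.508 = 455.69, so reliability = 0.7493.
Error variance = 608.168 − 455.69 = 152.478; SEM = √152.478 = 12.35.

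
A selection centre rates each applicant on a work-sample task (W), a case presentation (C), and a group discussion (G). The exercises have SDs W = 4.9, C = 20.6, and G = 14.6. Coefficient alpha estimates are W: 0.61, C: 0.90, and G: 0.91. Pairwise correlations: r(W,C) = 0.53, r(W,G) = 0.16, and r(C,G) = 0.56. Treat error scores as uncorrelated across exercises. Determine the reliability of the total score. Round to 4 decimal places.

0.9371

Var(W+C+G) = 4.9² + 20.6² + 14.6² + 2·[4.9·20.6·0.53 + 4.9·14.6·0.16 + 20.6·14.6·0.56] = 661.53 + 466.74 = 1128.27.
Because errors are independent across components, Cov(Tᵢ,Tⱼ) = Cov(Xᵢ,Xⱼ); the off-diagonal part of the true-score variance is the same as above.
True-score variance = [4.9²·0.61 + 20.6²·0.90 + 14.6²·0.91] + 466.74 = 590.546 + 466.74 = 1057.29.
Reliability = 1057.29 / 1128.27 = 0.9371.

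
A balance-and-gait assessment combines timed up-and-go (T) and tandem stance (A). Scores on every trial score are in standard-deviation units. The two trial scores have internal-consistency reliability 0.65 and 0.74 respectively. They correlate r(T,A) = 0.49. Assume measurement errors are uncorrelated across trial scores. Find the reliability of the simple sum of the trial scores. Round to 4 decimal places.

0.7953

Var(T+A) = 2 + 2·[0.49] = 2 + 0.98 = 2.98.
Because errors are independent across components, Cov(Tᵢ,Tⱼ) = Cov(Xᵢ,Xⱼ); the off-diagonal part of the true-score variance is the same as above.
True-score variance = [0.65 + 0.74] + 0.98 = 1.39 + 0.98 = 2.37.
Reliability = 2.37 / 2.98 = 0.7953.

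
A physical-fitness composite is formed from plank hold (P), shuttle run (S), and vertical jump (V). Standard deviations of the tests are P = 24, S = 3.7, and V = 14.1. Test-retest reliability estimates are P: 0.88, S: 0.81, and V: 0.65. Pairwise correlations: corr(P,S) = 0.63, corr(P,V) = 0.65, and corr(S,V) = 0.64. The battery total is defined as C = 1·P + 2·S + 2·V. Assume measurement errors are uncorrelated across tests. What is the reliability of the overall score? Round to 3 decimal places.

0.872

Var(C) = 24² + 2²·3.7² + 2²·14.1² + 2·[2·24·3.7·0.63 + 2·24·14.1·0.65 + 4·3.7·14.1·0.64] = 1426 + 1370.73 = 2796.73.
Under uncorrelated errors the observed covariances equal the true-score covariances, so only the own-variance terms attenuate.
True-score variance = [24²·0.88 + 2²·3.7²·0.81 + 2²·14.1²·0.65] + 1370.73 = 1068.14 + 1370.73 = 2438.87.
Reliability = 2438.87 / 2796.73 = 0.872.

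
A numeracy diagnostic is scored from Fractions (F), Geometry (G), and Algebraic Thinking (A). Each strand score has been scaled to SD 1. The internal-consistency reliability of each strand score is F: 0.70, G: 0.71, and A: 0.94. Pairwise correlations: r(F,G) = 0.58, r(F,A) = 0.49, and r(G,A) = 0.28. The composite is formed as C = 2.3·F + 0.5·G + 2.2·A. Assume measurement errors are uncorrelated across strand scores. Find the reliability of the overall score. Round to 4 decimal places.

0.8872

Var(C) = 2.3² + 0.5² + 2.2² + 2·[1.15·0.58 + 5.06·0.49 + 1.1·0.28] = 10.38 + 6.9088 = 17.2888.
Because errors are independent across components, Cov(Tᵢ,Tⱼ) = Cov(Xᵢ,Xⱼ); the off-diagonal part of the true-score variance is the same as above.
True-score variance = [2.3²·0.70 + 0.5²·0.71 + 2.2²·0.94] + 6.9088 = 8.4301 + 6.9088 = 15.3389.
Reliability = 15.3389 / 17.2888 = 0.8872.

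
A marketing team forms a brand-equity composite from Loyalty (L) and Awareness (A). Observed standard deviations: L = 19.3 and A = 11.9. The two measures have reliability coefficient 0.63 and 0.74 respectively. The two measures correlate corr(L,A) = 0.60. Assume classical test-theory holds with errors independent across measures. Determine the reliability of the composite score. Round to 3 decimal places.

Var(L+A) = 19.3² + 11.9² + 2·[19.3·11.9·0.60] = 514.1 + 275.604 = 789.704.
With uncorrelated errors the cross-covariances are all true-score covariance, so they carry over unchanged; only the diagonal terms shrink to ρᵢσᵢ².
True-score variance = [19.3²·0.63 + 11.9²·0.74] + 275.604 = 339.46 + 275.604 = 615.064.
Reliability = 615.064 / 789.704 = 0.779.

0.779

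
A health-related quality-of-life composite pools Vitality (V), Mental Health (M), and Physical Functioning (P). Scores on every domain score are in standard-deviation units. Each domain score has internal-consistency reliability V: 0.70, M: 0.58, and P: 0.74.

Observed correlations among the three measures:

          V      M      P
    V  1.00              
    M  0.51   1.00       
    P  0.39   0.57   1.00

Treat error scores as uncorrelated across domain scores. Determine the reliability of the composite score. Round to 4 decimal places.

0.8350

Var(V+M+P) = 3 + 2·[0.51 + 0.39 + 0.57] = 3 + 2.94 = 5.94.
Because errors are independent across components, Cov(Tᵢ,Tⱼ) = Cov(Xᵢ,Xⱼ); the off-diagonal part of the true-score variance is the same as above.
True-score variance = [0.70 + 0.58 + 0.74] + 2.94 = 2.02 + 2.94 = 4.96.
Reliability = 4.96 / 5.94 = 0.8350.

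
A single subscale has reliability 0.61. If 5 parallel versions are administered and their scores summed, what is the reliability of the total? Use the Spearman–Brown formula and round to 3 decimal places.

ρ_k = kρ / (1 + (k−1)ρ) = 5·0.61 / (1 + 4·0.61) = 3.050 / 3.440 = 0.887.

0.887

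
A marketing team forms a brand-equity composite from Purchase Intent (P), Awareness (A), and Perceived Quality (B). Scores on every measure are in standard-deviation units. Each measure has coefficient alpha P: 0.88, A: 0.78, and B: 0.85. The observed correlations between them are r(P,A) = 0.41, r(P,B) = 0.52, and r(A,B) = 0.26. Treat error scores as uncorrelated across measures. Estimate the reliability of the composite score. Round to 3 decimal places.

0.909

Var(P+A+B) = 3 + 2·[0.41 + 0.52 + 0.26] = 3 + 2.38 = 5.38.
Because errors are independent across components, Cov(Tᵢ,Tⱼ) = Cov(Xᵢ,Xⱼ); the off-diagonal part of the true-score variance is the same as above.
True-score variance = [0.88 + 0.78 + 0.85] + 2.38 = 2.51 + 2.38 = 4.89.
Reliability = 4.89 / 5.38 = 0.909.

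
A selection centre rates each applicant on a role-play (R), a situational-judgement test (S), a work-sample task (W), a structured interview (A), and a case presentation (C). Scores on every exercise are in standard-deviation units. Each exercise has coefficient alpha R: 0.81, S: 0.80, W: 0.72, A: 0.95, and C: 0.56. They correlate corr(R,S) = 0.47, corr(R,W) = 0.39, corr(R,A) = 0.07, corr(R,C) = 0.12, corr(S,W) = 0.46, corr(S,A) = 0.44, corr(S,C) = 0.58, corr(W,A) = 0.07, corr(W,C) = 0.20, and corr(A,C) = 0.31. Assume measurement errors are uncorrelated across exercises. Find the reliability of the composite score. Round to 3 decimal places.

Var(R+S+W+A+C) = 5 + 2·[0.47 + 0.39 + 0.07 + 0.12 + 0.46 + 0.44 + 0.58 + 0.07 + 0.20 + 0.31] = 5 + 6.22 = 11.22.
Because errors are independent across components, Cov(Tᵢ,Tⱼ) = Cov(Xᵢ,Xⱼ); the off-diagonal part of the true-score variance is the same as above.
True-score variance = [0.81 + 0.80 + 0.72 + 0.95 + 0.56] + 6.22 = 3.84 + 6.22 = 10.06.
Reliability = 10.06 / 11.22 = 0.897.

0.897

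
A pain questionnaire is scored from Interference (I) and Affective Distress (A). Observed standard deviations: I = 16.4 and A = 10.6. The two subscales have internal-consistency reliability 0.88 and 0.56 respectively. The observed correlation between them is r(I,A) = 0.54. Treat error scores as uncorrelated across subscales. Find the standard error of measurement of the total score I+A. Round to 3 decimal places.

Var(total) = 381.32 + 187.747 = 569.067.
True-score variance = 299.606 + 187.747 = 487.354, so reliability = 0.8564.
Error variance = 569.067 − 487.354 = 81.7136; SEM = √81.7136 = 9.040.

9.040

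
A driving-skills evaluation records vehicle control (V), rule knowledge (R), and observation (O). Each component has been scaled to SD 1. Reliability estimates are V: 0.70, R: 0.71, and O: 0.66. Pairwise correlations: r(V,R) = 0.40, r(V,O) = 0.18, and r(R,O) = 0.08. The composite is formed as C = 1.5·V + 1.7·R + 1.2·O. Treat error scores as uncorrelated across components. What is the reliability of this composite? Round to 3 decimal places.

Var(C) = 1.5² + 1.7² + 1.2² + 2·[2.55·0.40 + 1.8·0.18 + 2.04·0.08] = 6.58 + 3.0144 = 9.5944.
With uncorrelated errors the cross-covariances are all true-score covariance, so they carry over unchanged; only the diagonal terms shrink to ρᵢσᵢ².
True-score variance = [1.5²·0.70 + 1.7²·0.71 + 1.2²·0.66] + 3.0144 = 4.5773 + 3.0144 = 7.5917.
Reliability = 7.5917 / 9.5944 = 0.791.

0.791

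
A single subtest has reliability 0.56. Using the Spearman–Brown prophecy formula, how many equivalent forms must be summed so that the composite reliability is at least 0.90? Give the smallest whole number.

k ≥ ρ*(1−ρ₁)/(ρ₁(1−ρ*)) = 0.90·0.44 / (0.56·0.10) = 7.071.
Smallest integer k = 8.

8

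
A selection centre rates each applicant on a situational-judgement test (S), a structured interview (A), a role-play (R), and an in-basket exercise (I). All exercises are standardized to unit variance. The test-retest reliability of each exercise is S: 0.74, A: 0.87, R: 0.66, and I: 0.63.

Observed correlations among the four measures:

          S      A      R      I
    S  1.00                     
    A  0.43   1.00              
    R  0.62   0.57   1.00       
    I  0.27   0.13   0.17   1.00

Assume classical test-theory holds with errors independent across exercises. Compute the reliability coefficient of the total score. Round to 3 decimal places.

0.869

Var(S+A+R+I) = 4 + 2·[0.43 + 0.62 + 0.27 + 0.57 + 0.13 + 0.17] = 4 + 4.38 = 8.38.
Because errors are independent across components, Cov(Tᵢ,Tⱼ) = Cov(Xᵢ,Xⱼ); the off-diagonal part of the true-score variance is the same as above.
True-score variance = [0.74 + 0.87 + 0.66 + 0.63] + 4.38 = 2.9 + 4.38 = 7.28.
Reliability = 7.28 / 8.38 = 0.869.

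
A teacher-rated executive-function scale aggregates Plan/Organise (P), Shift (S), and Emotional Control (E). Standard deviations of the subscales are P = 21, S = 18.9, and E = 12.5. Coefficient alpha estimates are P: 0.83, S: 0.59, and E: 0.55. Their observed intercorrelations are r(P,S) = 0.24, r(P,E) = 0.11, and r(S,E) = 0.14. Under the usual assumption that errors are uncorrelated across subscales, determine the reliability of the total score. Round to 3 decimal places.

Var(P+S+E) = 21² + 18.9² + 12.5² + 2·[21·18.9·0.24 + 21·12.5·0.11 + 18.9·12.5·0.14] = 954.46 + 314.412 = 1268.87.
With uncorrelated errors the cross-covariances are all true-score covariance, so they carry over unchanged; only the diagonal terms shrink to ρᵢσᵢ².
True-score variance = [21²·0.83 + 18.9²·0.59 + 12.5²·0.55] + 314.412 = 662.721 + 314.412 = 977.133.
Reliability = 977.133 / 1268.87 = 0.770.

0.770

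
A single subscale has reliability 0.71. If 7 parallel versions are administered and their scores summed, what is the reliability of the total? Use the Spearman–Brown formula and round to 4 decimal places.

0.9449

ρ_k = kρ / (1 + (k−1)ρ) = 7·0.71 / (1 + 6·0.71) = 4.970 / 5.260 = 0.9449.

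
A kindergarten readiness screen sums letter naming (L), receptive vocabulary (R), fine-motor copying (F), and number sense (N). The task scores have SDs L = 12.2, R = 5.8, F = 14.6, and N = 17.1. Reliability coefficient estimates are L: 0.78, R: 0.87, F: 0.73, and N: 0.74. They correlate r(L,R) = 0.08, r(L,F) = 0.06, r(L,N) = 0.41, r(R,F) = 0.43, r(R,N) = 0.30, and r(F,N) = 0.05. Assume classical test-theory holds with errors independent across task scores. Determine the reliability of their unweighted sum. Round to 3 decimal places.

0.837

Var(L+R+F+N) = 12.2² + 5.8² + 14.6² + 17.1² + 2·[12.2·5.8·0.08 + 12.2·14.6·0.06 + 12.2·17.1·0.41 + 5.8·14.6·0.43 + 5.8·17.1·0.30 + 14.6·17.1·0.05] = 688.05 + 361.063 = 1049.11.
Under uncorrelated errors the observed covariances equal the true-score covariances, so only the own-variance terms attenuate.
True-score variance = [12.2²·0.78 + 5.8²·0.87 + 14.6²·0.73 + 17.1²·0.74] + 361.063 = 517.352 + 361.063 = 878.415.
Reliability = 878.415 / 1049.11 = 0.837.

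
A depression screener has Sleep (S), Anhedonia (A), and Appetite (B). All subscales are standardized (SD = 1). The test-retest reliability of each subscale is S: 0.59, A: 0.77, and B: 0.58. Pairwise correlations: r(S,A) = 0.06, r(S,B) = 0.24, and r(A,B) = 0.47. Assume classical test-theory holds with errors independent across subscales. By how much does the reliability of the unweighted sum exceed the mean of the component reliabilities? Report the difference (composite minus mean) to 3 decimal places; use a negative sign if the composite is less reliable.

0.120

Var(sum) = 3 + 1.54 = 4.54; true-score variance = 1.94 + 1.54 = 3.48; composite reliability = 0.7665.
Mean component reliability = 0.6467.
Difference = 0.7665 − 0.6467 = 0.120.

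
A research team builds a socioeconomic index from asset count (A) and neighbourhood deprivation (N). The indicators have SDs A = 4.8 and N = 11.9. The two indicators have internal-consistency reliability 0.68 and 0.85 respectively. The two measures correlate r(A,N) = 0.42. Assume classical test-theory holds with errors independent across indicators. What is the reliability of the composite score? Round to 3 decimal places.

Var(A+N) = 4.8² + 11.9² + 2·[4.8·11.9·0.42] = 164.65 + 47.9808 = 212.631.
Because errors are independent across components, Cov(Tᵢ,Tⱼ) = Cov(Xᵢ,Xⱼ); the off-diagonal part of the true-score variance is the same as above.
True-score variance = [4.8²·0.68 + 11.9²·0.85] + 47.9808 = 136.036 + 47.9808 = 184.017.
Reliability = 184.017 / 212.631 = 0.865.

0.865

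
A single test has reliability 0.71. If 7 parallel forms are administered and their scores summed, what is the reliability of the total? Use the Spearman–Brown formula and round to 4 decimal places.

0.9449

ρ_k = kρ / (1 + (k−1)ρ) = 7·0.71 / (1 + 6·0.71) = 4.970 / 5.260 = 0.9449.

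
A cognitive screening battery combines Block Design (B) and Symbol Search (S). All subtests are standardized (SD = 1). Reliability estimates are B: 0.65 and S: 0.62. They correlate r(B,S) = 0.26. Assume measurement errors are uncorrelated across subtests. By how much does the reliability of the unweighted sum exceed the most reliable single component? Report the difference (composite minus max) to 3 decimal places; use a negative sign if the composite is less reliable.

0.060

Var(sum) = 2 + 0.52 = 2.52; true-score variance = 1.27 + 0.52 = 1.79; composite reliability = 0.7103.
Max component reliability = 0.6500.
Difference = 0.7103 − 0.6500 = 0.060.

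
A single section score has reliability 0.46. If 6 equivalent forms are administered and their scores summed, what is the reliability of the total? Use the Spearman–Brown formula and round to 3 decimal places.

0.836

ρ_k = kρ / (1 + (k−1)ρ) = 6·0.46 / (1 + 5·0.46) = 2.760 / 3.300 = 0.836.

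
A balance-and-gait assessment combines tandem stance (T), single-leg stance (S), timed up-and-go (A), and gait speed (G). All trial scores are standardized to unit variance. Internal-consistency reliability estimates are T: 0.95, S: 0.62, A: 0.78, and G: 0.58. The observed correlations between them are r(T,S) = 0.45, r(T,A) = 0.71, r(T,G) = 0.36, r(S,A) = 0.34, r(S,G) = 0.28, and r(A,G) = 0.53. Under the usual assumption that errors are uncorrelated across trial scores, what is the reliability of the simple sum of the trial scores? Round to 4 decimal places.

Var(T+S+A+G) = 4 + 2·[0.45 + 0.71 + 0.36 + 0.34 + 0.28 + 0.53] = 4 + 5.34 = 9.34.
With uncorrelated errors the cross-covariances are all true-score covariance, so they carry over unchanged; only the diagonal terms shrink to ρᵢσᵢ².
True-score variance = [0.95 + 0.62 + 0.78 + 0.58] + 5.34 = 2.93 + 5.34 = 8.27.
Reliability = 8.27 / 9.34 = 0.8854.

0.8854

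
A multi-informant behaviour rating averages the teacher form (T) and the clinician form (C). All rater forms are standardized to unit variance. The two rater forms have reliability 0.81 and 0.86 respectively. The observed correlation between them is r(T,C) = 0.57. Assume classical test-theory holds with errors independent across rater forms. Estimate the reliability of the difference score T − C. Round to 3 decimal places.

0.616

Var(T−C) = 1 + 1 − 2·0.57 = 2 − 1.14 = 0.86.
With uncorrelated errors the cross-covariances are all true-score covariance, so they carry over unchanged; only the diagonal terms shrink to ρᵢσᵢ².
True-score variance = [0.81 + 0.86] − 1.14 = 1.67 − 1.14 = 0.53.
Reliability = 0.53 / 0.86 = 0.616.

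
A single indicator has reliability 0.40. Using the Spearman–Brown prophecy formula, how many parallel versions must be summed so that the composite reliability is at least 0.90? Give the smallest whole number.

k ≥ ρ*(1−ρ₁)/(ρ₁(1−ρ*)) = 0.90·0.60 / (0.40·0.10) = 13.500.
Smallest integer k = 14.

14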